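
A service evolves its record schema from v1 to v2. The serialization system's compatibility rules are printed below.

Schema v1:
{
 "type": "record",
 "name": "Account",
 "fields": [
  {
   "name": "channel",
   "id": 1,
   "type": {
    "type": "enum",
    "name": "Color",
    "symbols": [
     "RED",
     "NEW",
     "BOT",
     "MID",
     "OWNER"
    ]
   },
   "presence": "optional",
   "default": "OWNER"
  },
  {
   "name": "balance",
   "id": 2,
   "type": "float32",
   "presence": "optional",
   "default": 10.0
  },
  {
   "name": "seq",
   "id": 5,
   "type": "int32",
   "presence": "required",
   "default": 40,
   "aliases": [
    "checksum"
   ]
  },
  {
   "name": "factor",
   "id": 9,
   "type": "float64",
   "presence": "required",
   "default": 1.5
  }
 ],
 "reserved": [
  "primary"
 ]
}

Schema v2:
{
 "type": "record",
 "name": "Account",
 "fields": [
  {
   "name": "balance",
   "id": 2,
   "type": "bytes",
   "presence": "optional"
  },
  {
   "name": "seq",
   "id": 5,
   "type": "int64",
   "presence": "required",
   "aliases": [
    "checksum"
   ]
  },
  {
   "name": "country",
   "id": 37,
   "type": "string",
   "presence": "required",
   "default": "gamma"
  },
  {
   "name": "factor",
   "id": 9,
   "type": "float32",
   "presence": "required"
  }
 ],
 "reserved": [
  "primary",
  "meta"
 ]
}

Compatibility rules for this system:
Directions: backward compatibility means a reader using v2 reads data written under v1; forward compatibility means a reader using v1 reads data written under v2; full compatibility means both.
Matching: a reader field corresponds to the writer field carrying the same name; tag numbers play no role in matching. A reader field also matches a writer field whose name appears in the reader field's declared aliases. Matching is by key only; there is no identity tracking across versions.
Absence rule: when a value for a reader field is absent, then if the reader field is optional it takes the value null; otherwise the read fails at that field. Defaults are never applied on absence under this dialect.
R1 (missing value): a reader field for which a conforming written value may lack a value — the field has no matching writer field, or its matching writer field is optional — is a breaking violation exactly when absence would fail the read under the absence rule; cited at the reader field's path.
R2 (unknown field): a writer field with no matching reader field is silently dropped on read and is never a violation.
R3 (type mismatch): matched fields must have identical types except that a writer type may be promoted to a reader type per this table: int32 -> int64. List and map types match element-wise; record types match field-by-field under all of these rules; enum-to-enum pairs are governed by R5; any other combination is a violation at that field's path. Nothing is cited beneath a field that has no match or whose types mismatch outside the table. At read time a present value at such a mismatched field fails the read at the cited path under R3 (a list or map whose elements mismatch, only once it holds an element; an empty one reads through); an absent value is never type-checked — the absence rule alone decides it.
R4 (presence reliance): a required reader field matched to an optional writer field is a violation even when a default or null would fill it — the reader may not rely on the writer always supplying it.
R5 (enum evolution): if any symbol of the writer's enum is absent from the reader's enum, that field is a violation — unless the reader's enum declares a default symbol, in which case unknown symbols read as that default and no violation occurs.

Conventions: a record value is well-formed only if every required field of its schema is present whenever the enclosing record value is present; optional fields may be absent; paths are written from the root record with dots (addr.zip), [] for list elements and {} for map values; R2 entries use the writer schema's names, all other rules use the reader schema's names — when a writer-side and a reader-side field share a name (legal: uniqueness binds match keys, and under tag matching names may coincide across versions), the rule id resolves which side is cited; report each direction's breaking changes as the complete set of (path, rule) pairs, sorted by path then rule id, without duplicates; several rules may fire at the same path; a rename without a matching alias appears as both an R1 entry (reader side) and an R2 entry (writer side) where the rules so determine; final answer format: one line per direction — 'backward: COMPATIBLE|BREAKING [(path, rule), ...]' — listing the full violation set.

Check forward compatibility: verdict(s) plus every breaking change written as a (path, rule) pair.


forward: BREAKING [(balance, R3), (factor, R3), (seq, R3)]

in Account below, arrows point writer -> reader
forward for Account (reader v1, writer v2):
  channel: no writer-side match
  writer optional, bytes -> float32: reader balance maps from writer balance
  writer required, int64 -> int32: reader seq maps from writer seq
  writer required, float32 -> float64: reader factor maps from writer factor
  writer field country has no reader counterpart
  breaking: (balance, R3)
  breaking: (factor, R3)
  breaking: (seq, R3)
  forward on Account therefore BREAKING (3)
the other Account changes do not affect what is asked:
  added field country to record Account: required string, tag 37, default "gamma" (in v2 it sits immediately before factor) -> fires only in the backward direction of Account, which is not asked here
  removed field channel from record Account -> triggers nothing under Account's printed rules — same verdict


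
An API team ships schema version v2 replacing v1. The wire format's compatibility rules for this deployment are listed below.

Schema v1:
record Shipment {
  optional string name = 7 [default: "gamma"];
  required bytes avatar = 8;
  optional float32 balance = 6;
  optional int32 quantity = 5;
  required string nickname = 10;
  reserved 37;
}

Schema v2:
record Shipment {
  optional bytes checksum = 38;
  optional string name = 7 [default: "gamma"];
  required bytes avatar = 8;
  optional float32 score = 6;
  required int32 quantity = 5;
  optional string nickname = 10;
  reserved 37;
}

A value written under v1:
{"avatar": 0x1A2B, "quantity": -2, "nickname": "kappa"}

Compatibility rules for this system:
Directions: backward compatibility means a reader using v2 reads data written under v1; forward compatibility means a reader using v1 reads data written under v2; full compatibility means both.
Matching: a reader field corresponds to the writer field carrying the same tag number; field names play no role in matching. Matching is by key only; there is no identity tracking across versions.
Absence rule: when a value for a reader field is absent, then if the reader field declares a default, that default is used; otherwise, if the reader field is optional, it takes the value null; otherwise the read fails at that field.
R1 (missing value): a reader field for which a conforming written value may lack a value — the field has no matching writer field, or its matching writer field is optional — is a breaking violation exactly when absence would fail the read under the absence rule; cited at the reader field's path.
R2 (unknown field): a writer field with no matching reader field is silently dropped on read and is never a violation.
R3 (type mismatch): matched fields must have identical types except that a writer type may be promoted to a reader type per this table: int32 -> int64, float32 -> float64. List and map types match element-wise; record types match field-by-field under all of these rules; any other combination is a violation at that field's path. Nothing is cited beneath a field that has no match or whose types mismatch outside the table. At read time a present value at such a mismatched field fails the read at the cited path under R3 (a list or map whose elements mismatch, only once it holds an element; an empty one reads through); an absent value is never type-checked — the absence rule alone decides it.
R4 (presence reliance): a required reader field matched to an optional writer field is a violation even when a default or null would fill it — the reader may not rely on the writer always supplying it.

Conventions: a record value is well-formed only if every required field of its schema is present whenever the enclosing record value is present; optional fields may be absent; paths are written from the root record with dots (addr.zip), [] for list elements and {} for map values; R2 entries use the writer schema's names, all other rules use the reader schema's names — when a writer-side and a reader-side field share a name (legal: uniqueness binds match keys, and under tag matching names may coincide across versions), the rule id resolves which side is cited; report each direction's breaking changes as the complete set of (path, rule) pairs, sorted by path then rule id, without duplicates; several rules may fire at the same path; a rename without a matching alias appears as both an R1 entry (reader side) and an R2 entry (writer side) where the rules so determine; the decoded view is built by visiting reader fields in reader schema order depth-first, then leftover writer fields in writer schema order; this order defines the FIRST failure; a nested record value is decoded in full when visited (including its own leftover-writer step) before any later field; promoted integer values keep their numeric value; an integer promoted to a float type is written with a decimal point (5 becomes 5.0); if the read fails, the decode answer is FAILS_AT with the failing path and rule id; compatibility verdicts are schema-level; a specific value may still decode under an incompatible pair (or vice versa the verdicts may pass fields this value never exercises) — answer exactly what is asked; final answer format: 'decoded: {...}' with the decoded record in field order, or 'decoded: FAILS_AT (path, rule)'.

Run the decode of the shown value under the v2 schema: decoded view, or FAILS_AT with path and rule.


each type pair in Shipment: writer, then reader
decoding the Shipment value with the v2 reader:
  checksum := null (not supplied -> null)
  name := "gamma" (no value, default fills)
  avatar := 0x1A2B
  score := null (not supplied -> null)
  quantity := -2
  nickname := "kappa"
  => decoded: {"checksum": null, "name": "gamma", "avatar": 0x1A2B, "score": null, "quantity": -2, "nickname": "kappa"}
remaining Shipment differences; none change what is asked:
  field nickname in record Shipment: required changed to optional -> schema-level compatibility only; this Shipment value's decode is unchanged
  field quantity in record Shipment: optional changed to required -> schema-level compatibility only; this Shipment value's decode is unchanged

decoded: {"checksum": null, "name": "gamma", "avatar": 0x1A2B, "score": null, "quantity": -2, "nickname": "kappa"}


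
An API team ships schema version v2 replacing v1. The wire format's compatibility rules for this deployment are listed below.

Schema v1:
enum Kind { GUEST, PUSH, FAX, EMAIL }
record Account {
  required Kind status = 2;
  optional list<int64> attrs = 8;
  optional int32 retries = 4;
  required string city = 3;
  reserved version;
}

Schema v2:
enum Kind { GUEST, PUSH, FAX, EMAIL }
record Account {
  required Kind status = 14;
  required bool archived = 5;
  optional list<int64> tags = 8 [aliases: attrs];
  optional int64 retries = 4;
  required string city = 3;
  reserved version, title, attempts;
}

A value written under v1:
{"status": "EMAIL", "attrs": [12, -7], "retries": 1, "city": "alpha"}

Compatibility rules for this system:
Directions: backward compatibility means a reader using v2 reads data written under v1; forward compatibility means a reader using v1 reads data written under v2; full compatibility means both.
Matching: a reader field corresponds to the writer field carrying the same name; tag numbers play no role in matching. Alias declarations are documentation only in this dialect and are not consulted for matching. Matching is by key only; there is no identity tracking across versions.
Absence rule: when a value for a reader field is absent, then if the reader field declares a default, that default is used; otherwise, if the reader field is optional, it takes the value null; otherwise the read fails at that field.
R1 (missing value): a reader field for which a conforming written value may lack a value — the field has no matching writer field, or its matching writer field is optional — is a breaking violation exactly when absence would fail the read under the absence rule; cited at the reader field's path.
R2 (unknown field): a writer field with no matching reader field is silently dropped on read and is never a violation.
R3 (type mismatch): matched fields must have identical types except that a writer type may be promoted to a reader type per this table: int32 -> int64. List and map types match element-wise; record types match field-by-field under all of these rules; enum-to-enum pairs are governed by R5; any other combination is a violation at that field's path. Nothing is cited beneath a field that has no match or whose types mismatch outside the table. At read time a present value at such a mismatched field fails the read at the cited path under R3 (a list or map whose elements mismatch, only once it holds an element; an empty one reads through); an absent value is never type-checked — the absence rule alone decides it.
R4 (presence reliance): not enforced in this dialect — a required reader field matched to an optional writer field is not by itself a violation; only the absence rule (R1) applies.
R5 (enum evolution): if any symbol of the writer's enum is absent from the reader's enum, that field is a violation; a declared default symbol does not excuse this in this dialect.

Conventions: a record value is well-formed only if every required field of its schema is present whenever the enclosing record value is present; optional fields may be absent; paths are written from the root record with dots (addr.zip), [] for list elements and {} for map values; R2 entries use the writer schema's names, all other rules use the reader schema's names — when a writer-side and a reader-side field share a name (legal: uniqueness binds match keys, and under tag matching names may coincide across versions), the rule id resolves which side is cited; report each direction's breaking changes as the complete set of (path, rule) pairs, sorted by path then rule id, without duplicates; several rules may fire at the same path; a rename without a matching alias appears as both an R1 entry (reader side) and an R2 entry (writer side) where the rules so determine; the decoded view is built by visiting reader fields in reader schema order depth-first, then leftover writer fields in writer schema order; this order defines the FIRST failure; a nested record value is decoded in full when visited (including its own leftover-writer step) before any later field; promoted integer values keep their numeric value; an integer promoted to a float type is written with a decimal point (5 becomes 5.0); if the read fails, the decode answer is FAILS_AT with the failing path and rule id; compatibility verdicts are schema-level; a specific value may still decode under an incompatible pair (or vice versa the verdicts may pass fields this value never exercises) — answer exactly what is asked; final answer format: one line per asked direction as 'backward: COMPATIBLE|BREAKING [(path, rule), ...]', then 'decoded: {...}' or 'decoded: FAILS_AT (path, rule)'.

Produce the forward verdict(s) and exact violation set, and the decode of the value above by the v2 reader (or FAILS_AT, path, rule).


arrows below run writer -> reader for Account
forward on Account — v1 reading data written by v2:
  status <- status (Kind -> Kind, writer required)
  attrs: no writer-side match
  retries <- retries (int64 -> int32, writer optional)
  city <- city (string -> string, writer required)
  leftover writer field: archived
  leftover writer field: tags
  R3 fires at retries
  => forward verdict for Account: BREAKING, 1 violation(s)
decode (reader v2):
  status := "EMAIL"
  read fails at archived under R1 (no fill)
  => FAILS_AT (archived, R1)
the other Account changes do not affect what is asked:
  renamed field attrs to tags in record Account (alias attrs declared on the renamed field) -> inert for the asked Account verdict: nothing fires
  field status in record Account: tag 2 changed to 14 -> inert for the asked Account verdict: nothing fires

forward: BREAKING [(retries, R3)]; decoded: FAILS_AT (archived, R1)


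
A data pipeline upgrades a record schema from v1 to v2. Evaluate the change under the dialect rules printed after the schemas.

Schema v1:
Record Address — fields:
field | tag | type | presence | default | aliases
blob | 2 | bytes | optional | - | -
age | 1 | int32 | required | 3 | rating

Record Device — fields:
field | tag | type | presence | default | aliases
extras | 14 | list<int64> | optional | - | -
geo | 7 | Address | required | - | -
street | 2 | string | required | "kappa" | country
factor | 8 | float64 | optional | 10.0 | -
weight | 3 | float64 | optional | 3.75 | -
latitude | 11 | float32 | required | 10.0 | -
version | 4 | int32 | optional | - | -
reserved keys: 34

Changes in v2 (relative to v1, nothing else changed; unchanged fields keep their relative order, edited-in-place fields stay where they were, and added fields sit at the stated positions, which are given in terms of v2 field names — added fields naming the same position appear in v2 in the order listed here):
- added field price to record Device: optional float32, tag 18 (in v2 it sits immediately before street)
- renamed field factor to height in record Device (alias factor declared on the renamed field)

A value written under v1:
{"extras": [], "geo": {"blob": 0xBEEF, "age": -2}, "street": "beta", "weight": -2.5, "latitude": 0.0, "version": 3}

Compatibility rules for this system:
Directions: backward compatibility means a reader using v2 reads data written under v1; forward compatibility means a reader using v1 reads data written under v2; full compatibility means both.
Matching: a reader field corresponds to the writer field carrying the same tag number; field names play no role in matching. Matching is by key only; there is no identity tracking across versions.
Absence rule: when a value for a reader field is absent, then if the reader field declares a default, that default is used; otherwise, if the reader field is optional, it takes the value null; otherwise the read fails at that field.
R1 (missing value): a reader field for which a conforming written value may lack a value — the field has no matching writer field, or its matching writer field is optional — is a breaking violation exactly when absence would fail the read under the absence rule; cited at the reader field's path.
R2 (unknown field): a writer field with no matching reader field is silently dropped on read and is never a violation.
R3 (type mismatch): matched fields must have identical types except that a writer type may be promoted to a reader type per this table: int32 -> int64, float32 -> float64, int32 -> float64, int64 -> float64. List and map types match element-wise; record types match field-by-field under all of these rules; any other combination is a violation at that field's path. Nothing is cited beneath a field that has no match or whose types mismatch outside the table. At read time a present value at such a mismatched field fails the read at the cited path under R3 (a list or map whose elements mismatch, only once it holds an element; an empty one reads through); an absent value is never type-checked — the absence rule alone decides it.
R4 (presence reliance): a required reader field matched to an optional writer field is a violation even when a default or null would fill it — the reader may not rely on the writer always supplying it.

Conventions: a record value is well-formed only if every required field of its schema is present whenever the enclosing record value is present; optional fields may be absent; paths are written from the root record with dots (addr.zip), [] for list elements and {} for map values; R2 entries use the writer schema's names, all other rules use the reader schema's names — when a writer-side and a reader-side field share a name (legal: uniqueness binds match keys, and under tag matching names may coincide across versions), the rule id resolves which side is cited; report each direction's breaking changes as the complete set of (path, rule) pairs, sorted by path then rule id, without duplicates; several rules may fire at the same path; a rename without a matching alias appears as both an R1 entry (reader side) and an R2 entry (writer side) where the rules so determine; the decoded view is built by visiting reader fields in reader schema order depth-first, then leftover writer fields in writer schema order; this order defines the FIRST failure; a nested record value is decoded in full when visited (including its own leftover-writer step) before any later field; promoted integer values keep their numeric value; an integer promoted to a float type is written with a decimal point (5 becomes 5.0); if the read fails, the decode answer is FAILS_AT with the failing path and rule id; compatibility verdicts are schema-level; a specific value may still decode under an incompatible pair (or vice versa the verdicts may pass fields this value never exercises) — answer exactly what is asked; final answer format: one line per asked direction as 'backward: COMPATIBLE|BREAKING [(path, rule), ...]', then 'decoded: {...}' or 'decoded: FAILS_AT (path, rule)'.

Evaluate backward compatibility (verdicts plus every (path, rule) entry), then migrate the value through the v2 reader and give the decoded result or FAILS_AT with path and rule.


backward: COMPATIBLE []; decoded: {"extras": [], "geo": {"blob": 0xBEEF, "age": -2}, "price": null, "street": "beta", "height": 10.0, "weight": -2.5, "latitude": 0.0, "version": 3}

each type pair in Device: writer, then reader
backward for Device (reader v2, writer v1):
  extras <- extras (list<int64> -> list<int64>, writer optional)
  geo <- geo (Address -> Address, writer required)
  price has no writer counterpart
  street <- street (string -> string, writer required)
  height <- factor (float64 -> float64, writer optional)
  weight <- weight (float64 -> float64, writer optional)
  latitude <- latitude (float32 -> float32, writer required)
  version <- version (int32 -> int32, writer optional)
  geo.blob <- geo.blob (bytes -> bytes, writer optional)
  geo.age <- geo.age (int32 -> int32, writer required)
  => backward verdict for Device: COMPATIBLE, no violations
decoding the Device value with the v2 reader:
  extras := []
  geo.blob := 0xBEEF
  geo.age := -2
  price := null (not supplied -> null)
  street := "beta"
  height := 10.0 (no value, default fills)
  weight := -2.5
  latitude := 0.0
  version := 3
  => decoded: {"extras": [], "geo": {"blob": 0xBEEF, "age": -2}, "price": null, "street": "beta", "height": 10.0, "weight": -2.5, "latitude": 0.0, "version": 3}


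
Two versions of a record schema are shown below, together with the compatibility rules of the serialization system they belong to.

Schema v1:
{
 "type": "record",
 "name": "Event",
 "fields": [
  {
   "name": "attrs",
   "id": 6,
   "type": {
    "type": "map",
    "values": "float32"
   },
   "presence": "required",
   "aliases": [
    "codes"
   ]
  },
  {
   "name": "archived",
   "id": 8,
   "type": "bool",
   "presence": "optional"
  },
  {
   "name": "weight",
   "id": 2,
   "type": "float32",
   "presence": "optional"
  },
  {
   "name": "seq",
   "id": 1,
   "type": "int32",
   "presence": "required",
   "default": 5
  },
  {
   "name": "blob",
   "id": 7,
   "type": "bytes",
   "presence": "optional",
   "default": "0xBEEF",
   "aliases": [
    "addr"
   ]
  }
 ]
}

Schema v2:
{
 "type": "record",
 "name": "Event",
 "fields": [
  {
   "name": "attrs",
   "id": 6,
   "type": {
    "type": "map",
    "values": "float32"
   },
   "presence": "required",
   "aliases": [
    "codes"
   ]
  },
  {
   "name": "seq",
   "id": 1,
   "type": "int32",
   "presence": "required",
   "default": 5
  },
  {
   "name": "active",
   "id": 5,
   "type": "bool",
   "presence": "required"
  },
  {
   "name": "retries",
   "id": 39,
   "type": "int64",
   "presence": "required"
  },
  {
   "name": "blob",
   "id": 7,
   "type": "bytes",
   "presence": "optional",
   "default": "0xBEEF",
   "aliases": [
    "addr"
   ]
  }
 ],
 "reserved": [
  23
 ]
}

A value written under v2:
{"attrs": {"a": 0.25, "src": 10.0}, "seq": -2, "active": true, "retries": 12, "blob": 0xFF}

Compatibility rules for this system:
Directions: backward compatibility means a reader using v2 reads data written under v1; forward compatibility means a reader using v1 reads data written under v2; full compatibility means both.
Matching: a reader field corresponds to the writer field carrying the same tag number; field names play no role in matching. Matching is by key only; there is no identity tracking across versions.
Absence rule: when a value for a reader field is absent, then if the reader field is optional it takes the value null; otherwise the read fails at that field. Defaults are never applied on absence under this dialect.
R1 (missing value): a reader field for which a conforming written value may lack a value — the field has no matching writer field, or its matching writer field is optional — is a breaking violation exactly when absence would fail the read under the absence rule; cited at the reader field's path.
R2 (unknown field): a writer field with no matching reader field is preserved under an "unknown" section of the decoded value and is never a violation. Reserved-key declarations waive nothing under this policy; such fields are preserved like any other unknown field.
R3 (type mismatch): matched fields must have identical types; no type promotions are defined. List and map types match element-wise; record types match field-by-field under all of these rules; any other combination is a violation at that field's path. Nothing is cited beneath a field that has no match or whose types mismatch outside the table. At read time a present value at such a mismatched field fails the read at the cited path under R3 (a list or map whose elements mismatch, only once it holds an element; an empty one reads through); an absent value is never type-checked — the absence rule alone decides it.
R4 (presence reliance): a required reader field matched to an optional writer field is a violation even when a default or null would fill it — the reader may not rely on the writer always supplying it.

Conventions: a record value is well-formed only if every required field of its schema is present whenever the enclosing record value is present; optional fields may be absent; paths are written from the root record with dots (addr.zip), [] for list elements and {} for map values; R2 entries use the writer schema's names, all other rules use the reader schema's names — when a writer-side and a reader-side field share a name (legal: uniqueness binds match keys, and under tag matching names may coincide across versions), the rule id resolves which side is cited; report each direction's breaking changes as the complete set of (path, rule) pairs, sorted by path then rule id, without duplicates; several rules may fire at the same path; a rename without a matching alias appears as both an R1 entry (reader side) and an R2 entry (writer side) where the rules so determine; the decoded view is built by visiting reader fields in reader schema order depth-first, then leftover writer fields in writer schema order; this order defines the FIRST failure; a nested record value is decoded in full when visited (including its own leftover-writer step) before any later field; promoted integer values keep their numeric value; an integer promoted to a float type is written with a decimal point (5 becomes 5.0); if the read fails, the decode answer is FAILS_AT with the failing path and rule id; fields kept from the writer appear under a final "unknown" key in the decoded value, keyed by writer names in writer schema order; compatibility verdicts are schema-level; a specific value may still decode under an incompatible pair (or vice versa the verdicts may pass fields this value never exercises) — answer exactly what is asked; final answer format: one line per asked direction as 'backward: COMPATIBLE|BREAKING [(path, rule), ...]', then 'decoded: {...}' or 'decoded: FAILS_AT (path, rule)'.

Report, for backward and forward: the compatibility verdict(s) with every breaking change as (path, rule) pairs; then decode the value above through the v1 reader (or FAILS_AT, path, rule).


each type pair in Event: writer, then reader
checking backward for Event: reader v2 against writer v1:
  map<string, float32> -> map<string, float32>, writer required: attrs aligns to attrs
  int32 -> int32, writer required: seq aligns to seq
  active has no writer counterpart
  retries has no writer counterpart
  bytes -> bytes, writer optional: blob aligns to blob
  leftover writer field: archived
  leftover writer field: weight
  breaking: (active, R1)
  breaking: (retries, R1)
  backward on Event therefore BREAKING (2)
checking forward for Event: reader v1 against writer v2:
  map<string, float32> -> map<string, float32>, writer required: attrs aligns to attrs
  archived has no writer counterpart
  weight has no writer counterpart
  int32 -> int32, writer required: seq aligns to seq
  bytes -> bytes, writer optional: blob aligns to blob
  leftover writer field: active
  leftover writer field: retries
  => forward verdict for Event: COMPATIBLE, no violations
decoding the Event value with the v1 reader:
  attrs := {"a": 0.25, "src": 10.0}
  archived := null (absent, optional -> null)
  weight := null (absent, optional -> null)
  seq := -2
  blob := 0xFF
  writer active: kept under "unknown"
  writer retries: kept under "unknown"
  => decoded: {"attrs": {"a": 0.25, "src": 10.0}, "archived": null, "weight": null, "seq": -2, "blob": 0xFF, "unknown": {"active": true, "retries": 12}}

backward: BREAKING [(active, R1), (retries, R1)]; forward: COMPATIBLE []; decoded: {"attrs": {"a": 0.25, "src": 10.0}, "archived": null, "weight": null, "seq": -2, "blob": 0xFF, "unknown": {"active": true, "retries": 12}}


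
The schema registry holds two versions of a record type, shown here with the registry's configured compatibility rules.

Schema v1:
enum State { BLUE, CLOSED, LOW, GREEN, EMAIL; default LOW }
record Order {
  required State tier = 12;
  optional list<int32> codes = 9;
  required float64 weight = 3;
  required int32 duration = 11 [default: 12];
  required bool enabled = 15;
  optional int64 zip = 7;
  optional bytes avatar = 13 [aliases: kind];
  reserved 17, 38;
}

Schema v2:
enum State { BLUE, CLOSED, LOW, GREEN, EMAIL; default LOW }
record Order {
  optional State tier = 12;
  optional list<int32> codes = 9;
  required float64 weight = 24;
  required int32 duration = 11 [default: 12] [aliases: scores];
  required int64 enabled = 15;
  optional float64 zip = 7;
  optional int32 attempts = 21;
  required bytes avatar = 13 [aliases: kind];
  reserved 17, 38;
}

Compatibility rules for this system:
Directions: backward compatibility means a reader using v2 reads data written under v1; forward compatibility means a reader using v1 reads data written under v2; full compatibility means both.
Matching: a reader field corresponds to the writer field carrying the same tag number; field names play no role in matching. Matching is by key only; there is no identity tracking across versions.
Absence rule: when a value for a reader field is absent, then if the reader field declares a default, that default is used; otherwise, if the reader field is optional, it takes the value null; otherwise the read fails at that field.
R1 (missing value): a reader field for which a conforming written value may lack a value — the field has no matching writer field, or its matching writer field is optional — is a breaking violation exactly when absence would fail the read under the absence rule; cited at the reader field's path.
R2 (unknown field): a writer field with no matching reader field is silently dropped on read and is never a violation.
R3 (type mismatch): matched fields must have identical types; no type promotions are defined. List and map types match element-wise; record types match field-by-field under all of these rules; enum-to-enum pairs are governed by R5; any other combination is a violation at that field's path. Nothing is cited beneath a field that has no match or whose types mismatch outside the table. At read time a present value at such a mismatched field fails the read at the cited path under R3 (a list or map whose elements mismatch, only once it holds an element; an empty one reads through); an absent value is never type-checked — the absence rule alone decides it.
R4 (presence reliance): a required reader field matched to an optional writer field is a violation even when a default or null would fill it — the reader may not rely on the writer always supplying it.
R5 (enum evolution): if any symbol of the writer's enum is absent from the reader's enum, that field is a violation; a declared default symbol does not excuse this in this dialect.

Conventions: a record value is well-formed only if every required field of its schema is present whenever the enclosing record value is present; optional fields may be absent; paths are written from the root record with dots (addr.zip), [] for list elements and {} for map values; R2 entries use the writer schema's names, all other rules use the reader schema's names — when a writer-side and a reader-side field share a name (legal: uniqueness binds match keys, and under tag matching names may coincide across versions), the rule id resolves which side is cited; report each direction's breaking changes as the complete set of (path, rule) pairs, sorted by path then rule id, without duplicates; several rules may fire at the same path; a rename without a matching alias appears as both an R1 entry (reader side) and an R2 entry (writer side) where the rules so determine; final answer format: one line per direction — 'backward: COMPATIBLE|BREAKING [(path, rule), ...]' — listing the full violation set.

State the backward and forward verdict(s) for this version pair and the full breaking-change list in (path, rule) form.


backward: BREAKING [(avatar, R1), (avatar, R4), (enabled, R3), (weight, R1), (zip, R3)]; forward: BREAKING [(enabled, R3), (tier, R1), (tier, R4), (weight, R1), (zip, R3)]

each type pair in Order: writer, then reader
checking backward for Order: reader v2 against writer v1:
  tier <- tier (State -> State, writer required)
  codes <- codes (list<int32> -> list<int32>, writer optional)
  weight has no writer counterpart
  duration <- duration (int32 -> int32, writer required)
  enabled <- enabled (bool -> int64, writer required)
  zip <- zip (int64 -> float64, writer optional)
  attempts has no writer counterpart
  avatar <- avatar (bytes -> bytes, writer optional)
  writer field weight has no reader counterpart
  R1 fires at avatar
  R4 fires at avatar
  R3 fires at enabled
  R1 fires at weight
  R3 fires at zip
  => backward verdict for Order: BREAKING, 5 violation(s)
checking forward for Order: reader v1 against writer v2:
  tier <- tier (State -> State, writer optional)
  codes <- codes (list<int32> -> list<int32>, writer optional)
  weight has no writer counterpart
  duration <- duration (int32 -> int32, writer required)
  enabled <- enabled (int64 -> bool, writer required)
  zip <- zip (float64 -> int64, writer optional)
  avatar <- avatar (bytes -> bytes, writer required)
  writer field weight has no reader counterpart
  writer field attempts has no reader counterpart
  R3 fires at enabled
  R1 fires at tier
  R4 fires at tier
  R1 fires at weight
  R3 fires at zip
  => forward verdict for Order: BREAKING, 5 violation(s)


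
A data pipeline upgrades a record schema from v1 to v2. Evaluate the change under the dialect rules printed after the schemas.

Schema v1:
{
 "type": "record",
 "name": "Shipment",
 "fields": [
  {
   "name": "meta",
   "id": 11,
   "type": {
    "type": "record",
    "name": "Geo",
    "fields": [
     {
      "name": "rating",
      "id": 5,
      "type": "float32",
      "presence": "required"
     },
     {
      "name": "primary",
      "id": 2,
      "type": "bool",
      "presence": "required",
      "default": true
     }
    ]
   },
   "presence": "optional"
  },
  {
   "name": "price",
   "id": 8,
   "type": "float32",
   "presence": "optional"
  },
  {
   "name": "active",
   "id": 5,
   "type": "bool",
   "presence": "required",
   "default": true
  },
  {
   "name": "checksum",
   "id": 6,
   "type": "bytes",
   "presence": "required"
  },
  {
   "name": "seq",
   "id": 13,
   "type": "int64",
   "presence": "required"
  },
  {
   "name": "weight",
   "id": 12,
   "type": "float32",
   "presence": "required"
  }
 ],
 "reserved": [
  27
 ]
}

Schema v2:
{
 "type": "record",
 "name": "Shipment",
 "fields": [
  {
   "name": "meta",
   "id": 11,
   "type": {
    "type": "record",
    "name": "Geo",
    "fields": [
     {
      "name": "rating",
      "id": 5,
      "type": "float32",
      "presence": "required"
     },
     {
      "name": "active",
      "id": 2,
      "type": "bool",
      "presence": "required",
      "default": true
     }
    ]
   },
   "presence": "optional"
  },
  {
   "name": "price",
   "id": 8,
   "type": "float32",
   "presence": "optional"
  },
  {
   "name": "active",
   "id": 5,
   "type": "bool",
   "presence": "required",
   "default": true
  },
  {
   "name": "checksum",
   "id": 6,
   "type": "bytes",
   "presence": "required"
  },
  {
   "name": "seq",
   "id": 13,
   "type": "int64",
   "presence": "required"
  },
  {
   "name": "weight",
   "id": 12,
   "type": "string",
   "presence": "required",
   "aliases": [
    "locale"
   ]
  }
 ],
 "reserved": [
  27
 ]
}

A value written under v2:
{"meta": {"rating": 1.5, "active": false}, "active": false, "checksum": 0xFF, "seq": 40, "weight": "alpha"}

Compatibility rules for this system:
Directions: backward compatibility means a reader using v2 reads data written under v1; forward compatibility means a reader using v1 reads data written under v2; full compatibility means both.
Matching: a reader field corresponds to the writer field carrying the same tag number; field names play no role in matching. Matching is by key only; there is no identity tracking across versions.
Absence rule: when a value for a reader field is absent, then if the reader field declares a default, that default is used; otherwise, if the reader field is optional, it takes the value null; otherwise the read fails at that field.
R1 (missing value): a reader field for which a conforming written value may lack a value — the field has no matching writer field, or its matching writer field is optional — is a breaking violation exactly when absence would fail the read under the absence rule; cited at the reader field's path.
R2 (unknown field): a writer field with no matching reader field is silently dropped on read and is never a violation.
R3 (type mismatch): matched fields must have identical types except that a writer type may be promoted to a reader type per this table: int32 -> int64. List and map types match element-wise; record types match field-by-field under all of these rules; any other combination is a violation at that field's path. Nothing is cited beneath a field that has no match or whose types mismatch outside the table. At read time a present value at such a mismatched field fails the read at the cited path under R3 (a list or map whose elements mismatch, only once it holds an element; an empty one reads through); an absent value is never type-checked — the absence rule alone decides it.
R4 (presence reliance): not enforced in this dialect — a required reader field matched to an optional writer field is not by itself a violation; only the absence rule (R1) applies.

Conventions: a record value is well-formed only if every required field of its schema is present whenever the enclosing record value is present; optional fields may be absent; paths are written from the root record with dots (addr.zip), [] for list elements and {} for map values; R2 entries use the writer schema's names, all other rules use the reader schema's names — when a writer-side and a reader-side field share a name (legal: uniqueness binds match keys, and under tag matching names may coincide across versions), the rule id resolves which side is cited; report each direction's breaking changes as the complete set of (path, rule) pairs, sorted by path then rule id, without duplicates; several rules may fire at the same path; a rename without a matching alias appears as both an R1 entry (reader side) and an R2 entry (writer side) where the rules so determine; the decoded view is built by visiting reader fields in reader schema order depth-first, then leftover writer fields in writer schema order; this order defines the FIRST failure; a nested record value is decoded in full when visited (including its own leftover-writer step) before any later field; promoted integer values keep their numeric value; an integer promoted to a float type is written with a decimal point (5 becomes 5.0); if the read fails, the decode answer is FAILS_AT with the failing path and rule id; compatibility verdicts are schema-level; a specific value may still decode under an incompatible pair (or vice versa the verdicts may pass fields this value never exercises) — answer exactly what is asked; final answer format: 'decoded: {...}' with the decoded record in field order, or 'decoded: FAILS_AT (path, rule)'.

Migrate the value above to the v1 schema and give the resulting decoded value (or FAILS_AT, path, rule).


decoded: FAILS_AT (weight, R3)

arrows below run writer -> reader for Shipment
decode walk for Shipment under reader schema v1:
  meta.rating := 1.5
  meta.primary := false (from writer active)
  price := null (not supplied -> null)
  active := false
  checksum := 0xFF
  seq := 40
  read fails at weight under R3
  => FAILS_AT (weight, R3)
checking off the Shipment differences that do not matter here:
  renamed field primary to active in record Geo -> inert under this dialect — no rule fires on Shipment and the result does not move
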